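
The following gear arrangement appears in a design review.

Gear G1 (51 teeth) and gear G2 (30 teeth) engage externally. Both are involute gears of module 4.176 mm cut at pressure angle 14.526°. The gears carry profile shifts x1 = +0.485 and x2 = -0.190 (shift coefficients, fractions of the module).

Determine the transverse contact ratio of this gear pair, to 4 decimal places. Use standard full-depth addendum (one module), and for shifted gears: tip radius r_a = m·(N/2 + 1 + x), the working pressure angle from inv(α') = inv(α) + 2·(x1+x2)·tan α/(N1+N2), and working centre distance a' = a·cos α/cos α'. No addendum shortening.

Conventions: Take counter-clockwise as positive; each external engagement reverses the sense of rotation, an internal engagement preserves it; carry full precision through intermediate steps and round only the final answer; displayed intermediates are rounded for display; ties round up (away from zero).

class = single-mesh tooth geometry [involute pair 51T × 30T, m = 4.176]
base radii: r_b1 = 103.083996, r_b2 = 60.637645
tip radii: r_a1 = 112.689360, r_a2 = 66.022560
inv(α') = inv(14.526°) + 2·(+0.485-0.190)·tan α/(51+30) = 0.00746253  ⇒  α' = 15.97895°
a' = a·cos α / cos α' = 169.1280·cos 14.526°/cos 15.97895° = 170.301599
action lengths: √(r_a1²−r_b1²) = 45.525614, √(r_a2²−r_b2²) = 26.116172
base pitch p_b = π·m·cos α = 12.699919
CR = (45.525614 + 26.116172 − 170.301599·sin 15.97895°)/12.699919 = 1.949655
contact ratio ≈ 1.9497

1.9497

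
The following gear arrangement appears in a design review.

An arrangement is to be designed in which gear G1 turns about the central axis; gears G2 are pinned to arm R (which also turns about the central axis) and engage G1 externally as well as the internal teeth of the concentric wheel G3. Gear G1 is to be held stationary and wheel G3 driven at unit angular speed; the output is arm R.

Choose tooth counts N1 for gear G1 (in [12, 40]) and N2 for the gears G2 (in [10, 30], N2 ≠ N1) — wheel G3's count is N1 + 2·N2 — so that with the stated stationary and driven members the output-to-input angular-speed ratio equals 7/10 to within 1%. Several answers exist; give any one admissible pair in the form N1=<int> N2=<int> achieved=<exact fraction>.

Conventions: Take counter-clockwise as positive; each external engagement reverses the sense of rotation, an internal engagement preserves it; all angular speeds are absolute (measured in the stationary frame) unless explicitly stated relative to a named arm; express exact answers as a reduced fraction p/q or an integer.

N1=15 N2=10 achieved=7/10

design class (target 7/10): planetary set
Willis with ω_sun = 0: ω_arm/ω_ring = N3/(N1+N3); set equal to 7/10  ⇒  N3/N1 = (7/10)/(1 − 7/10) = 7/3
N3 = N1 + 2·N2  ⇒  N2/N1 = (N3/N1 − 1)/2 = (7/3 − 1)/2 = 2/3
smallest multiple with N1 ≥ 12 and N2 ≥ 10: k = 5  ⇒  N1 = 5·3 = 15, N2 = 5·2 = 10 (N1 ≤ 40, N2 ≤ 30, N2 ≠ N1 ✓), N3 = 15 + 2·10 = 35
check: N3/(N1+N3) with N1 = 15, N3 = 35 gives 7/10; |achieved − target| = 0 ≤ 7/1000 ✓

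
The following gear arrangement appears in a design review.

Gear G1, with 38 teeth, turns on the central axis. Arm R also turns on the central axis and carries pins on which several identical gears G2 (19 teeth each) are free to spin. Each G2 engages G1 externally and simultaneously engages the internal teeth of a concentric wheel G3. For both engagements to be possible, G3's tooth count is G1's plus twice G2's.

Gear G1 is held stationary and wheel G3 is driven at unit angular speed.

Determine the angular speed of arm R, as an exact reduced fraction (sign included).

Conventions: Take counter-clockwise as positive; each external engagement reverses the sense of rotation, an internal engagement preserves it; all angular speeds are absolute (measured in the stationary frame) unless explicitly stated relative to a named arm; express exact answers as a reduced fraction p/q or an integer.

2/3

planetary set (38T centre, 19T on arm, 76T internal) — Willis relation
ring teeth: 38 + 2·19 = 76
38(ω_sun−ω_arm) = −76(ω_ring−ω_arm),  ω_sun = 0, ω_ring = 1
38(0−ω_arm) = −76(1−ω_arm)  ⇒  114·ω_arm = 76  ⇒  ω_arm = 2/3
exact speed ratio = 2/3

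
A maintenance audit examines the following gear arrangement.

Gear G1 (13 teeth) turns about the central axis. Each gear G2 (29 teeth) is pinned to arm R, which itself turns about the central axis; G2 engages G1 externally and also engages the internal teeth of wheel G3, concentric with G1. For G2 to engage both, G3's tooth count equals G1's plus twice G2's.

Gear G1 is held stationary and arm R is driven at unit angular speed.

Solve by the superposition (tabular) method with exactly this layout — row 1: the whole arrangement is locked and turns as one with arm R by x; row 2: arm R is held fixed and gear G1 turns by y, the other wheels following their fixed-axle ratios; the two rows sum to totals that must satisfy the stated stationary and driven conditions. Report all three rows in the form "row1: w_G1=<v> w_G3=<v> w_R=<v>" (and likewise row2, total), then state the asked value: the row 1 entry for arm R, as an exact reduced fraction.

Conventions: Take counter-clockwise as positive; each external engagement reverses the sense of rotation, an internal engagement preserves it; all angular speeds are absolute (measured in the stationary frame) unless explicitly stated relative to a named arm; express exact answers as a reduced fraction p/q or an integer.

planetary set (13T centre, 29T on arm, 71T internal) — Willis relation
row 1 (train locked, turned with arm): all members turn x
row 2 — arm fixed, fixed-axis ratios: sun y, ring −(13/71)·y, arm 0
boundary: total ω_sun = x + y = 0 and total ω_arm = x = 1  ⇒  y = -1, x = 1
row 2 ring = −(13/71)·(-1) = 13/71
totals (row 1 + row 2): sun 1 + (-1) = 0, ring 1 + 13/71 = 84/71, arm 1 + 0 = 1
asked cell (row1, arm) = 1

row1: w_G1=1 w_G3=1 w_R=1
row2: w_G1=-1 w_G3=13/71 w_R=0
total: w_G1=0 w_G3=84/71 w_R=1
asked value: 1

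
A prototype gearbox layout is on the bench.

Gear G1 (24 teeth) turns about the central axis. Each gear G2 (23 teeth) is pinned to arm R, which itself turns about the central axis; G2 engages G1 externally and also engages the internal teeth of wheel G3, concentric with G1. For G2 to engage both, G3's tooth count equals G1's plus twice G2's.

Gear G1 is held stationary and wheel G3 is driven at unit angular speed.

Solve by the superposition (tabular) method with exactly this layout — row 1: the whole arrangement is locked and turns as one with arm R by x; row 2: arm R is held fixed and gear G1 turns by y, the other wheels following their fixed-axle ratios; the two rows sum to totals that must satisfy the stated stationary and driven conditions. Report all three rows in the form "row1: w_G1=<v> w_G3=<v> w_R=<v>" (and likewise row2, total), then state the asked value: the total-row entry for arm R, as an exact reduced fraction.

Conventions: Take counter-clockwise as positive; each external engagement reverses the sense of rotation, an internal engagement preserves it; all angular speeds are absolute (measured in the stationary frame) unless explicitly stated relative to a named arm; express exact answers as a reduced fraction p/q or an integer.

row1: w_G1=35/47 w_G3=35/47 w_R=35/47
row2: w_G1=-35/47 w_G3=12/47 w_R=0
total: w_G1=0 w_G3=1 w_R=35/47
asked value: 35/47

class = planetary set [G3 = 24+2·23 = 70; Willis about the carrier]
superposition row 1 [locked train]: every member turns x
row 2: sun turns y, ring = −(24/70)·y, arm 0
boundary: total ω_sun = x + y = 0 and total ω_ring = x − (24/70)·y = 1  ⇒  y = -35/47, x = 35/47
row 2 ring = −(24/70)·(-35/47) = 12/47
totals (row 1 + row 2): sun 35/47 + (-35/47) = 0, ring 35/47 + 12/47 = 1, arm 35/47 + 0 = 35/47
asked cell (total, arm) = 35/47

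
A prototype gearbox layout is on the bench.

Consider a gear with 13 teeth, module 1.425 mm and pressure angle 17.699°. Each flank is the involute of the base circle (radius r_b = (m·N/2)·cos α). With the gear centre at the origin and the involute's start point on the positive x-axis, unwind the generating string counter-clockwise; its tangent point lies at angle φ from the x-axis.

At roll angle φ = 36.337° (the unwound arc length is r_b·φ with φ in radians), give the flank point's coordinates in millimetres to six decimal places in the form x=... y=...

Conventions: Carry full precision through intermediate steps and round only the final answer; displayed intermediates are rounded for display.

x=10.424152 y=0.720540

class = single-mesh tooth geometry [base-circle involute, m = 1.425, 13T]
pitch radius r_p = m·N/2 = 1.425·13/2 = 9.262500
base radius r_b = r_p·cos α = 9.262500·cos 17.699° = 8.824076
roll angle φ = 36.337° = 0.63420029 rad
x = r_b·(cos φ + φ·sin φ) = 10.424152
y = r_b·(sin φ − φ·cos φ) = 0.720540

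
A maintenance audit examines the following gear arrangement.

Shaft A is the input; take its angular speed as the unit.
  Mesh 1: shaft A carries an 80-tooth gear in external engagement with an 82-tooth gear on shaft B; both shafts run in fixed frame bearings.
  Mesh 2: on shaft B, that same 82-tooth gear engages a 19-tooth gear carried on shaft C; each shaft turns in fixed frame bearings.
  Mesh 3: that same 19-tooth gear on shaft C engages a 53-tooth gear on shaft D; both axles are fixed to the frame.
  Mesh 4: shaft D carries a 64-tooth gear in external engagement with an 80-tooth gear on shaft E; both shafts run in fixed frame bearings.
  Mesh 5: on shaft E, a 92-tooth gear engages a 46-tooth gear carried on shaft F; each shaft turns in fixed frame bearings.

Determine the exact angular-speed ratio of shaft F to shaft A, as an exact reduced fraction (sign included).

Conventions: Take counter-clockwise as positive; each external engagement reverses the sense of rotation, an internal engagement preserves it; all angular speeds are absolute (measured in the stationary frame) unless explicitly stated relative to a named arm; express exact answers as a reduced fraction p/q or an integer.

-128/53

class = fixed-axis compound train [5 meshes; 5 ratios multiply, 5 sense flips]
mesh 1 [80T→82T]: running ratio 40/41, sense −
mesh 2 [82T→19T]: running ratio 80/19, sense +
mesh 3 [19T→53T]: running ratio 80/53, sense −
mesh 4 [64T→80T]: running ratio 64/53, sense +
mesh 5 [92T→46T]: running ratio 128/53, sense −
ω_out/ω_in = -128/53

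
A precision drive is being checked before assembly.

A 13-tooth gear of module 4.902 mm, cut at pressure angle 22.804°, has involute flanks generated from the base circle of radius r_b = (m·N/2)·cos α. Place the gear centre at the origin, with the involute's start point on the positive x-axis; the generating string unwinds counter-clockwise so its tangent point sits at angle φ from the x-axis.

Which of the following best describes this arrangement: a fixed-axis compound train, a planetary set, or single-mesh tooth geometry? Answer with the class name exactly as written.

class = single-mesh tooth geometry [base-circle involute, m = 4.902, 13T]
classification: single-mesh tooth geometry

single-mesh tooth geometry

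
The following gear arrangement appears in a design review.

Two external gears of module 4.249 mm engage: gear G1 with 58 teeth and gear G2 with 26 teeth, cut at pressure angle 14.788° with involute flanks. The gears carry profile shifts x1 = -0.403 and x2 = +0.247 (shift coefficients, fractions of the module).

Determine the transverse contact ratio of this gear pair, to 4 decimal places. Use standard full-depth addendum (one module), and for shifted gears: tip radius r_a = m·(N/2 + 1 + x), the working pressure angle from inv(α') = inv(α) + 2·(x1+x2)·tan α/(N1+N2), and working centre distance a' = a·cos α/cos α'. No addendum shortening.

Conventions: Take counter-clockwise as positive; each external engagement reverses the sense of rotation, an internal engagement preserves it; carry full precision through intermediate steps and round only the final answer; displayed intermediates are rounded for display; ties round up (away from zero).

class = single-mesh tooth geometry [involute pair 58T × 26T, m = 4.249]
base radii: r_b1 = 119.139535, r_b2 = 53.407378
tip radii: r_a1 = 125.757653, r_a2 = 60.535503
inv(α') = inv(14.788°) + 2·(-0.403+0.247)·tan α/(58+26) = 0.00490753  ⇒  α' = 13.93110°
a' = a·cos α / cos α' = 178.4580·cos 14.788°/cos 13.93110° = 177.776026
action lengths: √(r_a1²−r_b1²) = 40.258646, √(r_a2²−r_b2²) = 28.499108
base pitch p_b = π·m·cos α = 12.906479
CR = (40.258646 + 28.499108 − 177.776026·sin 13.93110°)/12.906479 = 2.011184
contact ratio ≈ 2.0112

2.0112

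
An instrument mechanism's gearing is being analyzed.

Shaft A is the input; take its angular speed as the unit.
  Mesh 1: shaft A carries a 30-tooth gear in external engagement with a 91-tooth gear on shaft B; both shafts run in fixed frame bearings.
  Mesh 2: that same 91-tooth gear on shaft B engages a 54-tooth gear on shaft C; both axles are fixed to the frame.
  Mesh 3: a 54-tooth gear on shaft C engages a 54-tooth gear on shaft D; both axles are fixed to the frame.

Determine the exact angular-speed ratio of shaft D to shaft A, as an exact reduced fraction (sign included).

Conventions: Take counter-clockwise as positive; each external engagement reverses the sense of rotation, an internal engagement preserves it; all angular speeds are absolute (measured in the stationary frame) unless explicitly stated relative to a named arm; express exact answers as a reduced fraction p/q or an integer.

class = fixed-axis compound train [3 meshes; 3 ratios multiply, 3 sense flips]
mesh 1 [30T→91T]: running ratio 30/91, sense −
mesh 2 [91T→54T]: running ratio 5/9, sense +
mesh 3 [54T→54T]: running ratio 5/9, sense −
ω_out/ω_in = -5/9

-5/9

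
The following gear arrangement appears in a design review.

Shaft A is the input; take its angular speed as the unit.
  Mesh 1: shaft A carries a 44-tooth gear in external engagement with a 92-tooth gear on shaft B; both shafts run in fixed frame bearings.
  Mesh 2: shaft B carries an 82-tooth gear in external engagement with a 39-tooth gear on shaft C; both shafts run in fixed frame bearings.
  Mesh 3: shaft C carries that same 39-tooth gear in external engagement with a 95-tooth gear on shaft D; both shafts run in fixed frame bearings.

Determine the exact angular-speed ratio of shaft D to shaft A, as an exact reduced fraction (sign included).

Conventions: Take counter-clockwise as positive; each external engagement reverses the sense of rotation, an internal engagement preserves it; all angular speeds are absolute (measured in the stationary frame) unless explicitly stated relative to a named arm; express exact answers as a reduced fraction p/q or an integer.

class = fixed-axis compound train [3 meshes; 3 ratios multiply, 3 sense flips]
mesh 1 [44T→92T]: running ratio 11/23, sense −
mesh 2 [82T→39T]: running ratio 902/897, sense +
mesh 3 [39T→95T]: running ratio 902/2185, sense −
ω_out/ω_in = -902/2185

-902/2185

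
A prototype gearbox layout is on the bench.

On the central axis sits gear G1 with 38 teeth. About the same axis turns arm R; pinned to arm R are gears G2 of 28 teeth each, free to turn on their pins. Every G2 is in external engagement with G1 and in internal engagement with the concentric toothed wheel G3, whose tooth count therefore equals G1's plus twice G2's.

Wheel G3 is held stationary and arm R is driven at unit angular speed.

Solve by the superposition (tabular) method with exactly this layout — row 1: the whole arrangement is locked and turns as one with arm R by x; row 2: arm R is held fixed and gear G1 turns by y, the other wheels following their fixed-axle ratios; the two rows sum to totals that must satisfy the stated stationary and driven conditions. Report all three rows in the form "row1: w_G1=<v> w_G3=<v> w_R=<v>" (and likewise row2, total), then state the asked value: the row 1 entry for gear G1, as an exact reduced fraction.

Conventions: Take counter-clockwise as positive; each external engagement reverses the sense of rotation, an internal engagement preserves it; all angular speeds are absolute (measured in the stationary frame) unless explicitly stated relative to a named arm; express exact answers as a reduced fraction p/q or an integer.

row1: w_G1=1 w_G3=1 w_R=1
row2: w_G1=47/19 w_G3=-1 w_R=0
total: w_G1=66/19 w_G3=0 w_R=1
asked value: 1

planetary set (38T centre, 28T on arm, 94T internal) — Willis relation
row 1 — lock + rotate with arm: ω_sun = ω_ring = ω_arm = x
row 2 (arm held, sun turns y): ω_ring = −(38/94)·y, ω_arm = 0
boundary: total ω_ring = x − (38/94)·y = 0 and total ω_arm = x = 1  ⇒  y = 47/19, x = 1
row 2 ring = −(38/94)·47/19 = -1
totals (row 1 + row 2): sun 1 + 47/19 = 66/19, ring 1 + (-1) = 0, arm 1 + 0 = 1
asked cell (row1, sun) = 1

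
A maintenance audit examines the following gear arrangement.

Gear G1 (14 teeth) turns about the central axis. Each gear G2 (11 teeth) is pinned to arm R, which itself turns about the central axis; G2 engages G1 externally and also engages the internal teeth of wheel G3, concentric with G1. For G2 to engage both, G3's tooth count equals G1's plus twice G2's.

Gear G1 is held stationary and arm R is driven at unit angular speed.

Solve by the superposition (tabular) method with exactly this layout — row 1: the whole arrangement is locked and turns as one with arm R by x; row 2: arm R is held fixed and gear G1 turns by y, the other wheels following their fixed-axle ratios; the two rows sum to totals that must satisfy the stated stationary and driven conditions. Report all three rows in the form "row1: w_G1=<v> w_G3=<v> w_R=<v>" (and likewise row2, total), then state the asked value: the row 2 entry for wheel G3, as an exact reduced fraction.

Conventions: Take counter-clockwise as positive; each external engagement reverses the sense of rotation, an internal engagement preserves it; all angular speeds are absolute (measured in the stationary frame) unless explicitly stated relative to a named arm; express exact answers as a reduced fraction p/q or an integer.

row1: w_G1=1 w_G3=1 w_R=1
row2: w_G1=-1 w_G3=7/18 w_R=0
total: w_G1=0 w_G3=25/18 w_R=1
asked value: 7/18

planetary set (14T centre, 11T on arm, 36T internal) — Willis relation
superposition row 1 [locked train]: every member turns x
row 2 (arm held, sun turns y): ω_ring = −(14/36)·y, ω_arm = 0
boundary: total ω_sun = x + y = 0 and total ω_arm = x = 1  ⇒  y = -1, x = 1
row 2 ring = −(14/36)·(-1) = 7/18
totals (row 1 + row 2): sun 1 + (-1) = 0, ring 1 + 7/18 = 25/18, arm 1 + 0 = 1
asked cell (row2, ring) = 7/18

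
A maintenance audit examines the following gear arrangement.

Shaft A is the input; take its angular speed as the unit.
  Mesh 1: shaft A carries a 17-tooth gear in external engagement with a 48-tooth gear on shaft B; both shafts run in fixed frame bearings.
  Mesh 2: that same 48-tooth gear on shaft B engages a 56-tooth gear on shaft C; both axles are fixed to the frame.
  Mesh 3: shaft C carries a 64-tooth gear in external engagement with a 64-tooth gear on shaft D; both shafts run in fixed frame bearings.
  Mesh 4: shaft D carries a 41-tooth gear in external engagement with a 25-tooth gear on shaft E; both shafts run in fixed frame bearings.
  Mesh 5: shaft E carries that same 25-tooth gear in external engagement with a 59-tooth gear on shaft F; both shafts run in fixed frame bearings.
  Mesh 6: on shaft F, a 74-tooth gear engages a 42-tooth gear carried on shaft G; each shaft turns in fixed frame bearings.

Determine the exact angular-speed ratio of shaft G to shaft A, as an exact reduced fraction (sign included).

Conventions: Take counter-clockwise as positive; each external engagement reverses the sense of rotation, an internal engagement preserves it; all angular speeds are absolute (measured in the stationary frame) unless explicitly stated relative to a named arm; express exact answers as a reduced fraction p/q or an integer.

class = fixed-axis compound train [6 meshes; 6 ratios multiply, 6 sense flips]
mesh 1 [17T→48T]: running ratio 17/48, sense −
mesh 2 [48T→56T]: running ratio 17/56, sense +
mesh 3 [64T→64T]: running ratio 17/56, sense −
mesh 4 [41T→25T]: running ratio 697/1400, sense +
mesh 5 [25T→59T]: running ratio 697/3304, sense −
mesh 6 [74T→42T]: running ratio 25789/69384, sense +
ω_out/ω_in = 25789/69384

25789/69384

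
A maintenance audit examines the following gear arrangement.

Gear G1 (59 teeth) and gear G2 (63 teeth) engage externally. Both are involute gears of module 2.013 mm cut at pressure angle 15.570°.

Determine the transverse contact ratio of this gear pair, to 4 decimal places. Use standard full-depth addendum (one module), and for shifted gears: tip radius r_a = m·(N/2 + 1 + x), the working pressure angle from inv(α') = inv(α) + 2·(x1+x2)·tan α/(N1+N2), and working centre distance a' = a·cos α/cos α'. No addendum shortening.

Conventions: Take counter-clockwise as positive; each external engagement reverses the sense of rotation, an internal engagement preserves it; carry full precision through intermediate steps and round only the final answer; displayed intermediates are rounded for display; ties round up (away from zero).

topology: single-mesh involute geometry — m = 2.013, 59T/63T pair
base radii: r_b1 = 57.204318, r_b2 = 61.082577
tip radii: r_a1 = 61.396500, r_a2 = 65.422500
no profile shift: α' = α, a' = a
action lengths: √(r_a1²−r_b1²) = 22.297897, √(r_a2²−r_b2²) = 23.431225
base pitch p_b = π·m·cos α = 6.091955
CR = (22.297897 + 23.431225 − 122.793000·sin 15.57000°)/6.091955 = 2.096139
contact ratio ≈ 2.0961

2.0961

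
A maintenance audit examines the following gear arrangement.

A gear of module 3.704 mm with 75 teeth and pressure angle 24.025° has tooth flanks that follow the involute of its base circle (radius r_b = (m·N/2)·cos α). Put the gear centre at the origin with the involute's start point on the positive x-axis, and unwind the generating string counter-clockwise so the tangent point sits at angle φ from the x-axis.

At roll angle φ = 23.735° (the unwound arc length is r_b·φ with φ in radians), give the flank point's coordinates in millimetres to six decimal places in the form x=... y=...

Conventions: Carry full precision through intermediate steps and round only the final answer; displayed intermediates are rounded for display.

single-mesh involute tooth geometry (75T wheel at module 3.704)
pitch radius r_p = m·N/2 = 3.704·75/2 = 138.900000
base radius r_b = r_p·cos α = 138.900000·cos 24.025° = 126.866801
roll angle φ = 23.735° = 0.41425390 rad
x = r_b·(cos φ + φ·sin φ) = 137.289797
y = r_b·(sin φ − φ·cos φ) = 2.954986

x=137.289797 y=2.954986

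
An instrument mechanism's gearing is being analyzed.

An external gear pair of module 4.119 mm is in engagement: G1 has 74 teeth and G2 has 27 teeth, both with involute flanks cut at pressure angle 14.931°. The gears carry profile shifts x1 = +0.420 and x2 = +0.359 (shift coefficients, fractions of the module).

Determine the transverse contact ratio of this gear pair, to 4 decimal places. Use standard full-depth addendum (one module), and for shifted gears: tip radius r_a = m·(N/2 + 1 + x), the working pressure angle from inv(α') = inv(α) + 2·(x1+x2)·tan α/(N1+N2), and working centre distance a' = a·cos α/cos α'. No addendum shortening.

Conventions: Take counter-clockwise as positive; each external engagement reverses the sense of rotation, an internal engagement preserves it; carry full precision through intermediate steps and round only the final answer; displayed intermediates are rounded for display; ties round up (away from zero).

single-mesh involute tooth geometry (74T engaging 27T at module 4.119)
base radii: r_b1 = 147.257389, r_b2 = 53.729047
tip radii: r_a1 = 158.251980, r_a2 = 61.204221
inv(α') = inv(14.931°) + 2·(+0.420+0.359)·tan α/(74+27) = 0.01017717  ⇒  α' = 17.67732°
a' = a·cos α / cos α' = 208.0095·cos 14.931°/cos 17.67732° = 210.946982
action lengths: √(r_a1²−r_b1²) = 57.956453, √(r_a2²−r_b2²) = 29.311195
base pitch p_b = π·m·cos α = 12.503317
CR = (57.956453 + 29.311195 − 210.946982·sin 17.67732°)/12.503317 = 1.856495
contact ratio ≈ 1.8565

1.8565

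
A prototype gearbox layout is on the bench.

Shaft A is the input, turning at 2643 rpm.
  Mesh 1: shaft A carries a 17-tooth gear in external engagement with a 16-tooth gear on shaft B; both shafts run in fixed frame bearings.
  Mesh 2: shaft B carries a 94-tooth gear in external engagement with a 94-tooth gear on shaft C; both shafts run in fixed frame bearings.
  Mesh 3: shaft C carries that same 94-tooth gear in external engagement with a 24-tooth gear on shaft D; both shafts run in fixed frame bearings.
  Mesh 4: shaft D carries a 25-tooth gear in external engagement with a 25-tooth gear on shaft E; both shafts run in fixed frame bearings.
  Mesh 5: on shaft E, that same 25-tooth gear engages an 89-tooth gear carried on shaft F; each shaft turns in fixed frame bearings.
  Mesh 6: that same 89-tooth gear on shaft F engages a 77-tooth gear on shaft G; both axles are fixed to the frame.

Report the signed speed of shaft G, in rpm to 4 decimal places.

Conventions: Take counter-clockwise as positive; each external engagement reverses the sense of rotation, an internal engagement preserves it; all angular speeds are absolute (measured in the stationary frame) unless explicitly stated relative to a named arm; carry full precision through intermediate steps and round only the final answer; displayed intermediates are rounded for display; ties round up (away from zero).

6-mesh fixed-axis compound train (all bearings frame-fixed)
mesh 1 [17T→16T]: ω = 2643.0000×17/16 = 2808.1875 rpm, sense flips to −
mesh 2 [94T→94T]: ω = 2808.1875×94/94 = 2808.1875 rpm, sense flips to +
mesh 3 [94T→24T]: ω = 2808.1875×94/24 = 10998.7344 rpm, sense flips to −
mesh 4 [25T→25T]: ω = 10998.7344×25/25 = 10998.7344 rpm, sense flips to +
mesh 5 [25T→89T]: ω = 10998.7344×25/89 = 3089.5321 rpm, sense flips to −
mesh 6 [89T→77T]: ω = 3089.5321×89/77 = 3571.0177 rpm, sense flips to +
signed output speed = +3571.0177 rpm

+3571.0177 rpm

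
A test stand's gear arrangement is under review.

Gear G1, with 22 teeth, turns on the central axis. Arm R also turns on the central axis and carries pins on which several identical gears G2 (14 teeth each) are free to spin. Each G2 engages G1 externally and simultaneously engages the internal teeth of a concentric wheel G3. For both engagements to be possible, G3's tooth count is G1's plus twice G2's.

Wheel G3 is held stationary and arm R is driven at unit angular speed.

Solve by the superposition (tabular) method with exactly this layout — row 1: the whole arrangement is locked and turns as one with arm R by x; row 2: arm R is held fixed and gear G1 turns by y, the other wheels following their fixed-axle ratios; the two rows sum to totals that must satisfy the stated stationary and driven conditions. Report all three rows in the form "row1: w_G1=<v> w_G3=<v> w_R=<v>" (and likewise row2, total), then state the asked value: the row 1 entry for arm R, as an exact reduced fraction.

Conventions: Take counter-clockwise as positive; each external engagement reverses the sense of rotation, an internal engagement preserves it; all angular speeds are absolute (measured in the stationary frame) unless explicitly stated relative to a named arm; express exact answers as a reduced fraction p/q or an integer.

recognized (axles ride arm R): planetary set, 22/14/50 teeth
superposition row 1 [locked train]: every member turns x
row 2: sun turns y, ring = −(22/50)·y, arm 0
boundary: total ω_ring = x − (22/50)·y = 0 and total ω_arm = x = 1  ⇒  y = 25/11, x = 1
row 2 ring = −(22/50)·25/11 = -1
totals (row 1 + row 2): sun 1 + 25/11 = 36/11, ring 1 + (-1) = 0, arm 1 + 0 = 1
asked cell (row1, arm) = 1

row1: w_G1=1 w_G3=1 w_R=1
row2: w_G1=25/11 w_G3=-1 w_R=0
total: w_G1=36/11 w_G3=0 w_R=1
asked value: 1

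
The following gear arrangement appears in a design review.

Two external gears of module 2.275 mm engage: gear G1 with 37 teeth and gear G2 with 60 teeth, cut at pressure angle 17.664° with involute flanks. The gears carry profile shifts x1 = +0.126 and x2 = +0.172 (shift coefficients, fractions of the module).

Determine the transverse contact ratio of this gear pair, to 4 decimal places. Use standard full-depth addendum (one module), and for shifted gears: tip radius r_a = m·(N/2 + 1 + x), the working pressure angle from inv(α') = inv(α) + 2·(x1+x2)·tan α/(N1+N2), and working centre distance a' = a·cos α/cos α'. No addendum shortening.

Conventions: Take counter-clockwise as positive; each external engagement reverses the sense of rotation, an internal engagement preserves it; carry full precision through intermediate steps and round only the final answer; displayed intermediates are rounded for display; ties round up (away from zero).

1.8090

class = single-mesh tooth geometry [involute pair 37T × 60T, m = 2.275]
base radii: r_b1 = 40.103172, r_b2 = 65.032171
tip radii: r_a1 = 44.649150, r_a2 = 70.916300
inv(α') = inv(17.664°) + 2·(+0.126+0.172)·tan α/(37+60) = 0.01211023  ⇒  α' = 18.70274°
a' = a·cos α / cos α' = 110.3375·cos 17.664°/cos 18.70274° = 110.996518
action lengths: √(r_a1²−r_b1²) = 19.628606, √(r_a2²−r_b2²) = 28.283181
base pitch p_b = π·m·cos α = 6.810153
CR = (19.628606 + 28.283181 − 110.996518·sin 18.70274°)/6.810153 = 1.809040
contact ratio ≈ 1.8090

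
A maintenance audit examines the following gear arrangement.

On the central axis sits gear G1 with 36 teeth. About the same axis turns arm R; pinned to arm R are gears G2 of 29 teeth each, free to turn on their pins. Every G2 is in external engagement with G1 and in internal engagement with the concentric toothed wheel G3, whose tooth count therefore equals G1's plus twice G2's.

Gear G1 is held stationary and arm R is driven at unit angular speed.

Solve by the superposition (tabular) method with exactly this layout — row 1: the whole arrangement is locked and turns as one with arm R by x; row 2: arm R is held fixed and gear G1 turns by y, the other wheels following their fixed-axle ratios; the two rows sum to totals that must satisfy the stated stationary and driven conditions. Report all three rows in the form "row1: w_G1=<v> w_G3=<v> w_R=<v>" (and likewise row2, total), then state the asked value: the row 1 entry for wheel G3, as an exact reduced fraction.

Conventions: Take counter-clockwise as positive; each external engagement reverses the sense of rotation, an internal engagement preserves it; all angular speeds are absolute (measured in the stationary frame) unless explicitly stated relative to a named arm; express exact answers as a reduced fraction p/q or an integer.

row1: w_G1=1 w_G3=1 w_R=1
row2: w_G1=-1 w_G3=18/47 w_R=0
total: w_G1=0 w_G3=65/47 w_R=1
asked value: 1

planetary set (36T centre, 29T on arm, 94T internal) — Willis relation
superposition row 1 [locked train]: every member turns x
superposition row 2 [arm held]: sun y, ring −(36/94)·y, arm 0
boundary: total ω_sun = x + y = 0 and total ω_arm = x = 1  ⇒  y = -1, x = 1
row 2 ring = −(36/94)·(-1) = 18/47
totals (row 1 + row 2): sun 1 + (-1) = 0, ring 1 + 18/47 = 65/47, arm 1 + 0 = 1
asked cell (row1, ring) = 1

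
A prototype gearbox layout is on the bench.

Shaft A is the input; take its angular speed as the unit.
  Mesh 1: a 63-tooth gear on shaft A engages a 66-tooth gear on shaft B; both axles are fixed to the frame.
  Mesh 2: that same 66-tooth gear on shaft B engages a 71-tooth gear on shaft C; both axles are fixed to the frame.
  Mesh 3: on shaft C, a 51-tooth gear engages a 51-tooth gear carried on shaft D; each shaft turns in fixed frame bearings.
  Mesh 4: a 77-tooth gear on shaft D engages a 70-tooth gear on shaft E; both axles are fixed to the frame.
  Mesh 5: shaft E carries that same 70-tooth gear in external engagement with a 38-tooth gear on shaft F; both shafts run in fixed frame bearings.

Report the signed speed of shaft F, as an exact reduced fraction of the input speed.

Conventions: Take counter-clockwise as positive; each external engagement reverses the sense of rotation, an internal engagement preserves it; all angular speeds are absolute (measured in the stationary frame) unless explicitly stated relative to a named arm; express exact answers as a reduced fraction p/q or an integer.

5-mesh fixed-axis compound train (all bearings frame-fixed)
mesh 1 [63T→66T]: |ω|/ω_in = 1×63/66 = 21/22, sense flips to −
mesh 2 [66T→71T]: |ω|/ω_in = (21/22)×66/71 = 63/71, sense flips to +
mesh 3 [51T→51T]: |ω|/ω_in = (63/71)×51/51 = 63/71, sense flips to −
mesh 4 [77T→70T]: |ω|/ω_in = (63/71)×77/70 = 693/710, sense flips to +
mesh 5 [70T→38T]: |ω|/ω_in = (693/710)×70/38 = 4851/2698, sense flips to −
signed output speed (× input speed) = -4851/2698

-4851/2698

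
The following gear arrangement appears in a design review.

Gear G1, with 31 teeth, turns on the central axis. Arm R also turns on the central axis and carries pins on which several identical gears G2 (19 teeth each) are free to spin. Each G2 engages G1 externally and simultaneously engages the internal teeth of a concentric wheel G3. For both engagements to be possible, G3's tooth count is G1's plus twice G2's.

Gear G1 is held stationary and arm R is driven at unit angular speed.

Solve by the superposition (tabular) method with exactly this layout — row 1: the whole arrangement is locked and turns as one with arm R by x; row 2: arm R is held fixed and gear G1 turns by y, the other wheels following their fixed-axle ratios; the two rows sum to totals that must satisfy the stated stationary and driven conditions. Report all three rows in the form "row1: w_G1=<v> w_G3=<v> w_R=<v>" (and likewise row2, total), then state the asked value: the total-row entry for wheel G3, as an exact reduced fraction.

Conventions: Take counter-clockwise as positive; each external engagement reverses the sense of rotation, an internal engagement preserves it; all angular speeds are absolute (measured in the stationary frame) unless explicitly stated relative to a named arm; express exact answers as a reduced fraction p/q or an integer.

topology: planetary set — G1 31T / G2 19T / G3 69T, arm = carrier (Willis)
row 1: whole set turns with the arm by x
superposition row 2 [arm held]: sun y, ring −(31/69)·y, arm 0
boundary: total ω_sun = x + y = 0 and total ω_arm = x = 1  ⇒  y = -1, x = 1
row 2 ring = −(31/69)·(-1) = 31/69
totals (row 1 + row 2): sun 1 + (-1) = 0, ring 1 + 31/69 = 100/69, arm 1 + 0 = 1
asked cell (total, ring) = 100/69

row1: w_G1=1 w_G3=1 w_R=1
row2: w_G1=-1 w_G3=31/69 w_R=0
total: w_G1=0 w_G3=100/69 w_R=1
asked value: 100/69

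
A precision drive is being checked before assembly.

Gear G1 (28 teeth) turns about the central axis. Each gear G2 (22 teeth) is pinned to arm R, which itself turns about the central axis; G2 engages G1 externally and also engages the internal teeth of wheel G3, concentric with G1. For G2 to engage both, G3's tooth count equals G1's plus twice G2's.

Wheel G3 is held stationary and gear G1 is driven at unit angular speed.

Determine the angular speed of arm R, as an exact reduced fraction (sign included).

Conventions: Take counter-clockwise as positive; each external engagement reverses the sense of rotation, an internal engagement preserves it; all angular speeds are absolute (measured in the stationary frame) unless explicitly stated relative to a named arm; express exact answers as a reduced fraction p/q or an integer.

class = planetary set [G3 = 28+2·22 = 72; Willis about the carrier]
ring teeth: 28 + 2·22 = 72
28(ω_sun−ω_arm) = −72(ω_ring−ω_arm),  ω_ring = 0, ω_sun = 1
28(1−ω_arm) = −72(0−ω_arm)  ⇒  100·ω_arm = 28  ⇒  ω_arm = 7/25
exact speed ratio = 7/25

7/25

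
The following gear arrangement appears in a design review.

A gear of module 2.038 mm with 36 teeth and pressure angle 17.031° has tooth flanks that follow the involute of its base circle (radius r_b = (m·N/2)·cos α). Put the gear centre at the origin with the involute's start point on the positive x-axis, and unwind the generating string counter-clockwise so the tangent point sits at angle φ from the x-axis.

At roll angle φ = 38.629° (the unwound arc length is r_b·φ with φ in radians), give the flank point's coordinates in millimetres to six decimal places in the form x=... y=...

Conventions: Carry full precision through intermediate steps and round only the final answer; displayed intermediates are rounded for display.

class = single-mesh tooth geometry [base-circle involute, m = 2.038, 36T]
pitch radius r_p = m·N/2 = 2.038·36/2 = 36.684000
base radius r_b = r_p·cos α = 36.684000·cos 17.031° = 35.075276
roll angle φ = 38.629° = 0.67420324 rad
x = r_b·(cos φ + φ·sin φ) = 42.163739
y = r_b·(sin φ − φ·cos φ) = 3.422800

x=42.163739 y=3.422800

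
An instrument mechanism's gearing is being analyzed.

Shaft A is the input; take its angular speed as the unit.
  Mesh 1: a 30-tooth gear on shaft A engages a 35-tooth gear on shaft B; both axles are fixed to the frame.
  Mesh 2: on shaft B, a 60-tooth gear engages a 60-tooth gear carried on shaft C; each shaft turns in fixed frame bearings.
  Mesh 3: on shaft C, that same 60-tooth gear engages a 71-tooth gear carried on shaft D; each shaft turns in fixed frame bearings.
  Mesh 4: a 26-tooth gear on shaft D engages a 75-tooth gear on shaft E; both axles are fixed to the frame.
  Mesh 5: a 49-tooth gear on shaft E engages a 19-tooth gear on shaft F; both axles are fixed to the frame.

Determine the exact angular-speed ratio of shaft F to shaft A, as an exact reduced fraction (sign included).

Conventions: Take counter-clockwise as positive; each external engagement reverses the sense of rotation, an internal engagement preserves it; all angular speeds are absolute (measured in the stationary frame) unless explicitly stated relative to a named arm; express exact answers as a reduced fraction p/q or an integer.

-4368/6745

class = fixed-axis compound train [5 meshes; 5 ratios multiply, 5 sense flips]
mesh 1 [30T→35T]: running ratio 6/7, sense −
mesh 2 [60T→60T]: running ratio 6/7, sense +
mesh 3 [60T→71T]: running ratio 360/497, sense −
mesh 4 [26T→75T]: running ratio 624/2485, sense +
mesh 5 [49T→19T]: running ratio 4368/6745, sense −
ω_out/ω_in = -4368/6745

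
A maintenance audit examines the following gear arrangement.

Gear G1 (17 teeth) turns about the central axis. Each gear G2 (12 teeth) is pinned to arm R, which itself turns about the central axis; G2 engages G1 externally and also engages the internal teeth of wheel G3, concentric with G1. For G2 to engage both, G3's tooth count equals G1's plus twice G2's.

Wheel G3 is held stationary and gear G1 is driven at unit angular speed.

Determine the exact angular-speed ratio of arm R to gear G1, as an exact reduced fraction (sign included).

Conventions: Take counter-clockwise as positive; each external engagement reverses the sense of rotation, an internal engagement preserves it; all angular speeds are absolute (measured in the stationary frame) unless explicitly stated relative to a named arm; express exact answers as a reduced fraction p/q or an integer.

topology: planetary set — G1 17T / G2 12T / G3 41T, arm = carrier (Willis)
ring teeth: 17 + 2·12 = 41
17(ω_sun−ω_arm) = −41(ω_ring−ω_arm),  ω_ring = 0, ω_sun = 1
17(1−ω_arm) = −41(0−ω_arm)  ⇒  58·ω_arm = 17  ⇒  ω_arm = 17/58
ω_out/ω_in = 17/58

17/58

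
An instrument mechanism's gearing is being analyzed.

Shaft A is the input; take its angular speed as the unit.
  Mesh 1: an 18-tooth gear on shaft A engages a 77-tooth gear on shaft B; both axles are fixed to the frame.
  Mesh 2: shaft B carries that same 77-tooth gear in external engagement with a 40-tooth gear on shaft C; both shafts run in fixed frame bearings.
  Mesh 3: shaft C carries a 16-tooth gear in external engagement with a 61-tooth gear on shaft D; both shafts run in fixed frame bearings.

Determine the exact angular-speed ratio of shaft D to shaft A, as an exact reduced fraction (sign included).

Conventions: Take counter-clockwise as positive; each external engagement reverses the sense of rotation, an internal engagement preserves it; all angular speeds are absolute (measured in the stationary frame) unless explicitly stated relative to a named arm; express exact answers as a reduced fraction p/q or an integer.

class = fixed-axis compound train [3 meshes; 3 ratios multiply, 3 sense flips]
mesh 1 [18T→77T]: running ratio 18/77, sense −
mesh 2 [77T→40T]: running ratio 9/20, sense +
mesh 3 [16T→61T]: running ratio 36/305, sense −
ω_out/ω_in = -36/305

-36/305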